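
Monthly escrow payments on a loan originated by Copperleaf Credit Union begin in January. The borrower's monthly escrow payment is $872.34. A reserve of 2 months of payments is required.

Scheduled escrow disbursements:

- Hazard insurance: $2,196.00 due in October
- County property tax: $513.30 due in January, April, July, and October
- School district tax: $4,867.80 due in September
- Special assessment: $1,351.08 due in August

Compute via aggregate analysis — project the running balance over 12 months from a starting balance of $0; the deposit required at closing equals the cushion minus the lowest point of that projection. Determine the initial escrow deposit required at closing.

Cushion = 2 × $872.34 = $1,744.68
Trial balance (start $0, +$872.34 each month, − disbursements):
  Jan: +$872.34 − $513.30 → $359.04
  Feb: +$872.34 → $1,231.38
  Mar: +$872.34 → $2,103.72
  Apr: +$872.34 − $513.30 → $2,462.76
  May: +$872.34 → $3,335.10
  Jun: +$872.34 → $4,207.44
  Jul: +$872.34 − $513.30 → $4,566.48
  Aug: +$872.34 − $1,351.08 → $4,087.74
  Sep: +$872.34 − $4,867.80 → $92.28
  Oct: +$872.34 − $2,709.30 → -$1,744.68
  Nov: +$872.34 → -$872.34
  Dec: +$872.34 → $0.00
Lowest trial balance = -$1,744.68 (Oct)
Initial deposit = cushion − low point = $1,744.68 − (-$1,744.68) = $3,489.36

$3,489.36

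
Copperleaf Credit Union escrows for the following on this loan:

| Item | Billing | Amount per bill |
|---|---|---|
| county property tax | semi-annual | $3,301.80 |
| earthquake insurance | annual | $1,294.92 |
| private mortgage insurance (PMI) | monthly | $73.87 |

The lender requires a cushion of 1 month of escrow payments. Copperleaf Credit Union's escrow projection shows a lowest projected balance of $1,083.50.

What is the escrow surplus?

$351.42

County property tax: $3,301.80 × 2 = $6,603.60/yr
Earthquake insurance: $1,294.92/yr
Private mortgage insurance (PMI): $73.87 × 12 = $886.44/yr
Yearly total = $6,603.60 + $1,294.92 + $886.44 = $8,784.96
Monthly escrow = $8,784.96 / 12 = $732.08
Required cushion = 1 × $732.08 = $732.08
Excess over cushion: $1,083.50 − $732.08 = $351.42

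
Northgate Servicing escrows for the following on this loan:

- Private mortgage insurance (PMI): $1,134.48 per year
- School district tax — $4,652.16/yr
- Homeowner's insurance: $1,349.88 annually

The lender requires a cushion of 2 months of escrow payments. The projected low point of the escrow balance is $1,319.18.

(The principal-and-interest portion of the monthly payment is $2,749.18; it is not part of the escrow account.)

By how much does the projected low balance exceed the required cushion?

Private mortgage insurance (PMI) = $1,134.48
School district tax = $4,652.16
Homeowner's insurance = $1,349.88
Annual escrow total = $1,134.48 + $4,652.16 + $1,349.88 = $7,136.52
Per month = $7,136.52 ÷ 12 = $594.71
Cushion = 2 × $594.71 = $1,189.42
Surplus = $1,319.18 − $1,189.42 = $129.76

$129.76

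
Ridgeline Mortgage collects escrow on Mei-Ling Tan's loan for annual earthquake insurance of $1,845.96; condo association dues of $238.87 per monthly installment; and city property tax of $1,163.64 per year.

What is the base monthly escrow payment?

$489.67

Earthquake insurance — $1,845.96
Condo association dues — $238.87 × 12 = $2,866.44
City property tax — $1,163.64
Combined annual = $1,845.96 + $2,866.44 + $1,163.64 = $5,876.04
Base monthly escrow = $5,876.04 / 12 = $489.67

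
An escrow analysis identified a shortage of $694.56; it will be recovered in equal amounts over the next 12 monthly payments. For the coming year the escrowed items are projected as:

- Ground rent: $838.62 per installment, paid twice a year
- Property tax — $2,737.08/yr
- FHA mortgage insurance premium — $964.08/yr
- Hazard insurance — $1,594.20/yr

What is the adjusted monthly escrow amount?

Ground rent — $838.62 × 2 = $1,677.24 annually
Property tax — $2,737.08 annually
FHA mortgage insurance premium — $964.08 annually
Hazard insurance — $1,594.20 annually
Total annual escrow = $6,972.60
Monthly = $6,972.60 ÷ 12 = $581.05
Shortage spread = $694.56 / 12 = $57.88/mo
New monthly escrow = $581.05 + $57.88 = $638.93

$638.93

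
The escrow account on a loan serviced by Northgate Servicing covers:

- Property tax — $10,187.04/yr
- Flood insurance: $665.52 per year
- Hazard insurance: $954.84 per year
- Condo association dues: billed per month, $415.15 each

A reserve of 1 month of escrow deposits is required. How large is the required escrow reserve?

$1,399.10

Property tax — $10,187.04/yr
Flood insurance — $665.52/yr
Hazard insurance — $954.84/yr
Condo association dues — $415.15 × 12 = $4,981.80/yr
Total per year = $10,187.04 + $665.52 + $954.84 + $4,981.80 = $16,789.20
Base monthly escrow = $16,789.20 ÷ 12 = $1,399.10
Reserve = 1 × $1,399.10 = $1,399.10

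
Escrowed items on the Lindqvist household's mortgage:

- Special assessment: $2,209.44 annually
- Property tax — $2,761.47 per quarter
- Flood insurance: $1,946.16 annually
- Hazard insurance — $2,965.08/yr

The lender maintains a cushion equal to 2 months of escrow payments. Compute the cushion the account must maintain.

$3,027.76

Special assessment: $2,209.44 annually
Property tax: $2,761.47 × 4 = $11,045.88 annually
Flood insurance: $1,946.16 annually
Hazard insurance: $2,965.08 annually
Total annual escrow = $2,209.44 + $11,045.88 + $1,946.16 + $2,965.08 = $18,166.56
Monthly = $18,166.56 ÷ 12 = $1,513.88
Cushion = 2 × $1,513.88 = $3,027.76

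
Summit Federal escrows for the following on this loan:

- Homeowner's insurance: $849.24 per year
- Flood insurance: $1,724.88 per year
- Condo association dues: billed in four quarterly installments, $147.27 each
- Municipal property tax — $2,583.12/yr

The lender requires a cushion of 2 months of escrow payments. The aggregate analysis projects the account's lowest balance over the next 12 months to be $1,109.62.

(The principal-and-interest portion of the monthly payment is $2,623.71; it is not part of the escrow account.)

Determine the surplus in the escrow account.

Homeowner's insurance — $849.24/yr
Flood insurance — $1,724.88/yr
Condo association dues — $147.27 × 4 = $589.08/yr
Municipal property tax — $2,583.12/yr
Annual escrow total = $849.24 + $1,724.88 + $589.08 + $2,583.12 = $5,746.32
Base monthly escrow = $5,746.32 ÷ 12 = $478.86
Cushion = 2 × $478.86 = $957.72
Surplus = $1,109.62 − $957.72 = $151.90

$151.90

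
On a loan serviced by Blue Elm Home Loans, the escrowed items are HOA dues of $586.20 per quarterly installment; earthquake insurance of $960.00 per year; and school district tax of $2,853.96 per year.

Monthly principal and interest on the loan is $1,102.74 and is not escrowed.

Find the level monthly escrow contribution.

HOA dues — $586.20 × 4 = $2,344.80 per year
Earthquake insurance — $960.00 per year
School district tax — $2,853.96 per year
Yearly total = $2,344.80 + $960.00 + $2,853.96 = $6,158.76
Monthly = $6,158.76 / 12 = $513.23

$513.23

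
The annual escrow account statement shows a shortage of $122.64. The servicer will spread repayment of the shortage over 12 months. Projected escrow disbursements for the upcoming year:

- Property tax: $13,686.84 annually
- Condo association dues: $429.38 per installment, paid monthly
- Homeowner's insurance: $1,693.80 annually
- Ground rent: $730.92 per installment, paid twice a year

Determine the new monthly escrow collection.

$1,843.14

Property tax: $13,686.84/yr
Condo association dues: $429.38 × 12 = $5,152.56/yr
Homeowner's insurance: $1,693.80/yr
Ground rent: $730.92 × 2 = $1,461.84/yr
Annual escrow total = $13,686.84 + $5,152.56 + $1,693.80 + $1,461.84 = $21,995.04
Monthly escrow = $21,995.04 / 12 = $1,832.92
Monthly shortage recovery: $122.64 ÷ 12 = $10.22
New monthly escrow = $1,832.92 + $10.22 = $1,843.14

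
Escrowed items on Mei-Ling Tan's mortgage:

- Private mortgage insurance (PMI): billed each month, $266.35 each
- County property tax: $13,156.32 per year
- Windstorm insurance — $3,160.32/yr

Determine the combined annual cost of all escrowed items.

Private mortgage insurance (PMI) — $266.35 × 12 = $3,196.20/yr
County property tax — $13,156.32/yr
Windstorm insurance — $3,160.32/yr
Total per year = $3,196.20 + $13,156.32 + $3,160.32 = $19,512.84

$19,512.84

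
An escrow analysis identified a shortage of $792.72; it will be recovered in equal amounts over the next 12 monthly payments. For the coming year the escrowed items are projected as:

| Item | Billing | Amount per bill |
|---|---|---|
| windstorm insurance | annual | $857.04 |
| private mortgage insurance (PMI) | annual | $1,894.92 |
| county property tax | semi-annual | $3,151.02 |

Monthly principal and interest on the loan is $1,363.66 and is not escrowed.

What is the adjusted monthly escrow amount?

$820.56

Windstorm insurance = $857.04 per year
Private mortgage insurance (PMI) = $1,894.92 per year
County property tax = $3,151.02 × 2 = $6,302.04 per year
Yearly total = $857.04 + $1,894.92 + $6,302.04 = $9,054.00
Monthly = $9,054.00 ÷ 12 = $754.50
Shortage per month = $792.72 / 12 = $66.06
Adjusted monthly = $754.50 + $66.06 = $820.56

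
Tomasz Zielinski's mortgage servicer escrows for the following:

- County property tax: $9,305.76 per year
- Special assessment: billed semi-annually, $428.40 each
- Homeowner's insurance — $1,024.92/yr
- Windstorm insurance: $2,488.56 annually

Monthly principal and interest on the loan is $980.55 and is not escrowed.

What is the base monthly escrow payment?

County property tax — $9,305.76/yr
Special assessment — $428.40 × 2 = $856.80/yr
Homeowner's insurance — $1,024.92/yr
Windstorm insurance — $2,488.56/yr
Yearly total = $9,305.76 + $856.80 + $1,024.92 + $2,488.56 = $13,676.04
Monthly escrow = $13,676.04 ÷ 12 = $1,139.67

$1,139.67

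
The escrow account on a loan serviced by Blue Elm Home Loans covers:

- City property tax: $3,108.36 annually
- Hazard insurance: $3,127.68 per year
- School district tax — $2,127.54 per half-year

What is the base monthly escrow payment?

City property tax: $3,108.36/yr
Hazard insurance: $3,127.68/yr
School district tax: $2,127.54 × 2 = $4,255.08/yr
Yearly total = $3,108.36 + $3,127.68 + $4,255.08 = $10,491.12
Base monthly escrow = $10,491.12 / 12 = $874.26

$874.26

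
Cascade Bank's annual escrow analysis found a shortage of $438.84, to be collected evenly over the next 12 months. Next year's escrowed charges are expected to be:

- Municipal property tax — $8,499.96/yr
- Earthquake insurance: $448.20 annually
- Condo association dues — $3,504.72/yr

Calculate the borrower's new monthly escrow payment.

Municipal property tax — $8,499.96/yr
Earthquake insurance — $448.20/yr
Condo association dues — $3,504.72/yr
Total annual escrow = $8,499.96 + $448.20 + $3,504.72 = $12,452.88
Per month = $12,452.88 ÷ 12 = $1,037.74
Shortage spread = $438.84 / 12 = $36.57/mo
Adjusted monthly = $1,037.74 + $36.57 = $1,074.31

$1,074.31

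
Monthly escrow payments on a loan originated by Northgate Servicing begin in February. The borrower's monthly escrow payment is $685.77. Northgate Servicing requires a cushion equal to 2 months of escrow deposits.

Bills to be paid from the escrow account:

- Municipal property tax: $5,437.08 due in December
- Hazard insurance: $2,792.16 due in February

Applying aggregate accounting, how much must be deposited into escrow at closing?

Cushion = 2 × $685.77 = $1,371.54
Trial balance (start $0, +$685.77 each month, − disbursements):
  Feb: +$685.77 − $2,792.16 → -$2,106.39
  Mar: +$685.77 → -$1,420.62
  Apr: +$685.77 → -$734.85
  May: +$685.77 → -$49.08
  Jun: +$685.77 → $636.69
  Jul: +$685.77 → $1,322.46
  Aug: +$685.77 → $2,008.23
  Sep: +$685.77 → $2,694.00
  Oct: +$685.77 → $3,379.77
  Nov: +$685.77 → $4,065.54
  Dec: +$685.77 − $5,437.08 → -$685.77
  Jan: +$685.77 → $0.00
Lowest trial balance = -$2,106.39 (Feb)
Initial deposit = cushion − low point = $1,371.54 − (-$2,106.39) = $3,477.93

$3,477.93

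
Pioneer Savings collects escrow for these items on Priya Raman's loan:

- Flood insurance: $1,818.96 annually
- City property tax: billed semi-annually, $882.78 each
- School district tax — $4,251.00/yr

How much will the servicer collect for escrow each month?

Flood insurance — $1,818.96/yr
City property tax — $882.78 × 2 = $1,765.56/yr
School district tax — $4,251.00/yr
Annual escrow total = $7,835.52
Base monthly escrow = $7,835.52 ÷ 12 = $652.96

$652.96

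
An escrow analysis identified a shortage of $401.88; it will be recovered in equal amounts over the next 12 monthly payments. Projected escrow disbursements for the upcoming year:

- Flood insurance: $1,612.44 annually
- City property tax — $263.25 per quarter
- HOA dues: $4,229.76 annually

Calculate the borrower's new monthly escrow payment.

$608.09

Flood insurance — $1,612.44
City property tax — $263.25 × 4 = $1,053.00
HOA dues — $4,229.76
Total annual escrow = $1,612.44 + $1,053.00 + $4,229.76 = $6,895.20
Monthly = $6,895.20 / 12 = $574.60
Shortage per month = $401.88 ÷ 12 = $33.49
Adjusted monthly = $574.60 + $33.49 = $608.09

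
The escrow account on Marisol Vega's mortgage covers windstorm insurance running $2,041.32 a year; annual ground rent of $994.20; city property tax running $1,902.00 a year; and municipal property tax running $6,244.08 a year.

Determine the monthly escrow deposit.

Windstorm insurance — $2,041.32/yr
Ground rent — $994.20/yr
City property tax — $1,902.00/yr
Municipal property tax — $6,244.08/yr
Total annual escrow = $11,181.60
Monthly = $11,181.60 ÷ 12 = $931.80

$931.80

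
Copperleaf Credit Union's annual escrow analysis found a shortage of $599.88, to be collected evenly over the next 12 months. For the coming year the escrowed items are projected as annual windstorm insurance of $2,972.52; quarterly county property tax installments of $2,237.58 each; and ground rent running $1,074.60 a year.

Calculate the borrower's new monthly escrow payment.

Windstorm insurance: $2,972.52 per year
County property tax: $2,237.58 × 4 = $8,950.32 per year
Ground rent: $1,074.60 per year
Combined annual = $2,972.52 + $8,950.32 + $1,074.60 = $12,997.44
Monthly = $12,997.44 ÷ 12 = $1,083.12
Shortage spread = $599.88 ÷ 12 = $49.99/mo
New monthly escrow = $1,083.12 + $49.99 = $1,133.11

$1,133.11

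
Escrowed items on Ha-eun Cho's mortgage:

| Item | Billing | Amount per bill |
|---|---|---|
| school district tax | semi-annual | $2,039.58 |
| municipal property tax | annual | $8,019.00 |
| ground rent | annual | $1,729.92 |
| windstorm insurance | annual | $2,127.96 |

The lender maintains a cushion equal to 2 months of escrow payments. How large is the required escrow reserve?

$2,659.34

School district tax — $2,039.58 × 2 = $4,079.16 per year
Municipal property tax — $8,019.00 per year
Ground rent — $1,729.92 per year
Windstorm insurance — $2,127.96 per year
Total per year = $4,079.16 + $8,019.00 + $1,729.92 + $2,127.96 = $15,956.04
Per month = $15,956.04 ÷ 12 = $1,329.67
Required cushion = 2 × $1,329.67 = $2,659.34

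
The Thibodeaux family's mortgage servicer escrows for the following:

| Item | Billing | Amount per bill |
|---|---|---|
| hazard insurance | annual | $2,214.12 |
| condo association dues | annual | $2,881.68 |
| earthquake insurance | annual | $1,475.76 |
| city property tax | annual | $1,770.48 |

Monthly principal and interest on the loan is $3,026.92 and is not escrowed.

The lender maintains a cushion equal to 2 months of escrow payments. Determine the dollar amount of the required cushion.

Hazard insurance = $2,214.12 annually
Condo association dues = $2,881.68 annually
Earthquake insurance = $1,475.76 annually
City property tax = $1,770.48 annually
Annual escrow total = $2,214.12 + $2,881.68 + $1,475.76 + $1,770.48 = $8,342.04
Base monthly escrow = $8,342.04 / 12 = $695.17
Required cushion = 2 × $695.17 = $1,390.34

$1,390.34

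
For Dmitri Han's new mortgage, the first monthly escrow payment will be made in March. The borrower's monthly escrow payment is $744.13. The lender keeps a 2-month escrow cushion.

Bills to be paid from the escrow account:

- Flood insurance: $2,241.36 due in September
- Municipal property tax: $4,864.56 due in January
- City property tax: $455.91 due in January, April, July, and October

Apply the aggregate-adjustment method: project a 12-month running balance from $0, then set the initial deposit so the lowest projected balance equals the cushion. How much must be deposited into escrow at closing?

$2,232.39

Cushion = 2 × $744.13 = $1,488.26
Trial balance (start $0, +$744.13 each month, − disbursements):
  Mar: +$744.13 → $744.13
  Apr: +$744.13 − $455.91 → $1,032.35
  May: +$744.13 → $1,776.48
  Jun: +$744.13 → $2,520.61
  Jul: +$744.13 − $455.91 → $2,808.83
  Aug: +$744.13 → $3,552.96
  Sep: +$744.13 − $2,241.36 → $2,055.73
  Oct: +$744.13 − $455.91 → $2,343.95
  Nov: +$744.13 → $3,088.08
  Dec: +$744.13 → $3,832.21
  Jan: +$744.13 − $5,320.47 → -$744.13
  Feb: +$744.13 → $0.00
Lowest trial balance = -$744.13 (Jan)
Initial deposit = cushion − low point = $1,488.26 − (-$744.13) = $2,232.39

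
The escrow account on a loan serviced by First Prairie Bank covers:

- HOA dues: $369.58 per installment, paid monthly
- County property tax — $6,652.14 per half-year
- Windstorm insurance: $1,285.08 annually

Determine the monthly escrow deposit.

HOA dues — $369.58 × 12 = $4,434.96 annually
County property tax — $6,652.14 × 2 = $13,304.28 annually
Windstorm insurance — $1,285.08 annually
Annual escrow total = $4,434.96 + $13,304.28 + $1,285.08 = $19,024.32
Monthly = $19,024.32 / 12 = $1,585.36

$1,585.36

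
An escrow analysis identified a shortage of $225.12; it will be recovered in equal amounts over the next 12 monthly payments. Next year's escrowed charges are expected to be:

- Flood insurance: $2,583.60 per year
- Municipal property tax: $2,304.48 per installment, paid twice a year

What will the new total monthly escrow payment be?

$618.14

Flood insurance: $2,583.60 annually
Municipal property tax: $2,304.48 × 2 = $4,608.96 annually
Total per year = $7,192.56
Monthly = $7,192.56 / 12 = $599.38
Shortage spread = $225.12 / 12 = $18.76/mo
Adjusted monthly = $599.38 + $18.76 = $618.14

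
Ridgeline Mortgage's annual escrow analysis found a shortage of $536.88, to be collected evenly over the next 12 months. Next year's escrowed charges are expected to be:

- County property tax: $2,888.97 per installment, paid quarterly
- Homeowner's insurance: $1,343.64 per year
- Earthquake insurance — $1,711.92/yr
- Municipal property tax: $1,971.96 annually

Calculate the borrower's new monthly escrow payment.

$1,426.69

County property tax: $2,888.97 × 4 = $11,555.88 per year
Homeowner's insurance: $1,343.64 per year
Earthquake insurance: $1,711.92 per year
Municipal property tax: $1,971.96 per year
Annual escrow total = $11,555.88 + $1,343.64 + $1,711.92 + $1,971.96 = $16,583.40
Monthly = $16,583.40 / 12 = $1,381.95
Shortage spread = $536.88 / 12 = $44.74/mo
Adjusted monthly = $1,381.95 + $44.74 = $1,426.69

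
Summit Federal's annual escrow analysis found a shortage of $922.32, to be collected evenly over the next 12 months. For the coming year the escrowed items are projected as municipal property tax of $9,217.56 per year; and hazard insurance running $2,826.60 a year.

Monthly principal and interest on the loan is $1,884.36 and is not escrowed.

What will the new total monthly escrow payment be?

Municipal property tax — $9,217.56 per year
Hazard insurance — $2,826.60 per year
Total per year = $9,217.56 + $2,826.60 = $12,044.16
Monthly = $12,044.16 ÷ 12 = $1,003.68
Monthly shortage recovery: $922.32 / 12 = $76.86
New monthly escrow = $1,003.68 + $76.86 = $1,080.54

$1,080.54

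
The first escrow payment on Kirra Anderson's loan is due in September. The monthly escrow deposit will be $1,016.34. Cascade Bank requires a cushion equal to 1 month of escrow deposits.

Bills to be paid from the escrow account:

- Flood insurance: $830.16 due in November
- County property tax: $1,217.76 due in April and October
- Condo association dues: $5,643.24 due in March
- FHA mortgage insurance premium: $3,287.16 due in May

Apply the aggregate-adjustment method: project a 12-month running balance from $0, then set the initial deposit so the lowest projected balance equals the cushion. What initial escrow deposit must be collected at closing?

Cushion = 1 × $1,016.34 = $1,016.34
Trial balance (start $0, +$1,016.34 each month, − disbursements):
  Sep: +$1,016.34 → $1,016.34
  Oct: +$1,016.34 − $1,217.76 → $814.92
  Nov: +$1,016.34 − $830.16 → $1,001.10
  Dec: +$1,016.34 → $2,017.44
  Jan: +$1,016.34 → $3,033.78
  Feb: +$1,016.34 → $4,050.12
  Mar: +$1,016.34 − $5,643.24 → -$576.78
  Apr: +$1,016.34 − $1,217.76 → -$778.20
  May: +$1,016.34 − $3,287.16 → -$3,049.02
  Jun: +$1,016.34 → -$2,032.68
  Jul: +$1,016.34 → -$1,016.34
  Aug: +$1,016.34 → $0.00
Lowest trial balance = -$3,049.02 (May)
Initial deposit = cushion − low point = $1,016.34 − (-$3,049.02) = $4,065.36

$4,065.36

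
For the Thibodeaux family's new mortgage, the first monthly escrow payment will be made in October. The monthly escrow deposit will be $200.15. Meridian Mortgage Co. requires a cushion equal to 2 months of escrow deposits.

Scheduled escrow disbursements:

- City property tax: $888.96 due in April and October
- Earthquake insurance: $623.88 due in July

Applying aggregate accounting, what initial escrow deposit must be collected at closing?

Cushion = 2 × $200.15 = $400.30
Trial balance (start $0, +$200.15 each month, − disbursements):
  Oct: +$200.15 − $888.96 → -$688.81
  Nov: +$200.15 → -$488.66
  Dec: +$200.15 → -$288.51
  Jan: +$200.15 → -$88.36
  Feb: +$200.15 → $111.79
  Mar: +$200.15 → $311.94
  Apr: +$200.15 − $888.96 → -$376.87
  May: +$200.15 → -$176.72
  Jun: +$200.15 → $23.43
  Jul: +$200.15 − $623.88 → -$400.30
  Aug: +$200.15 → -$200.15
  Sep: +$200.15 → $0.00
Lowest trial balance = -$688.81 (Oct)
Initial deposit = cushion − low point = $400.30 − (-$688.81) = $1,089.11

$1,089.11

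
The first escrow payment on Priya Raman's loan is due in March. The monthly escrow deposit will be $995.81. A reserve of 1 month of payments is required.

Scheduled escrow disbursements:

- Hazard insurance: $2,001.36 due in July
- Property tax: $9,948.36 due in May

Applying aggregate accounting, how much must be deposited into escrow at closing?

Cushion = 1 × $995.81 = $995.81
Trial balance (start $0, +$995.81 each month, − disbursements):
  Mar: +$995.81 → $995.81
  Apr: +$995.81 → $1,991.62
  May: +$995.81 − $9,948.36 → -$6,960.93
  Jun: +$995.81 → -$5,965.12
  Jul: +$995.81 − $2,001.36 → -$6,970.67
  Aug: +$995.81 → -$5,974.86
  Sep: +$995.81 → -$4,979.05
  Oct: +$995.81 → -$3,983.24
  Nov: +$995.81 → -$2,987.43
  Dec: +$995.81 → -$1,991.62
  Jan: +$995.81 → -$995.81
  Feb: +$995.81 → $0.00
Lowest trial balance = -$6,970.67 (Jul)
Initial deposit = cushion − low point = $995.81 − (-$6,970.67) = $7,966.48

$7,966.48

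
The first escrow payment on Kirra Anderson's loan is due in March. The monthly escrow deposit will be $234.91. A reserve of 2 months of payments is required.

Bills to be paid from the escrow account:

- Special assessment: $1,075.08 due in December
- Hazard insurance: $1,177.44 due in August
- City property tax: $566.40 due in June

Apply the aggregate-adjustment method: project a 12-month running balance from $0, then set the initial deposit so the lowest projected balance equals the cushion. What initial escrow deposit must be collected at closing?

Cushion = 2 × $234.91 = $469.82
Trial balance (start $0, +$234.91 each month, − disbursements):
  Mar: +$234.91 → $234.91
  Apr: +$234.91 → $469.82
  May: +$234.91 → $704.73
  Jun: +$234.91 − $566.40 → $373.24
  Jul: +$234.91 → $608.15
  Aug: +$234.91 − $1,177.44 → -$334.38
  Sep: +$234.91 → -$99.47
  Oct: +$234.91 → $135.44
  Nov: +$234.91 → $370.35
  Dec: +$234.91 − $1,075.08 → -$469.82
  Jan: +$234.91 → -$234.91
  Feb: +$234.91 → $0.00
Lowest trial balance = -$469.82 (Dec)
Initial deposit = cushion − low point = $469.82 − (-$469.82) = $939.64

$939.64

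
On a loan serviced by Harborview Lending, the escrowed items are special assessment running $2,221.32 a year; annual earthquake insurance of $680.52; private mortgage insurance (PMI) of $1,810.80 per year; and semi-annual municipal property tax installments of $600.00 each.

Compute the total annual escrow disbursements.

Special assessment = $2,221.32 per year
Earthquake insurance = $680.52 per year
Private mortgage insurance (PMI) = $1,810.80 per year
Municipal property tax = $600.00 × 2 = $1,200.00 per year
Yearly total = $2,221.32 + $680.52 + $1,810.80 + $1,200.00 = $5,912.64

$5,912.64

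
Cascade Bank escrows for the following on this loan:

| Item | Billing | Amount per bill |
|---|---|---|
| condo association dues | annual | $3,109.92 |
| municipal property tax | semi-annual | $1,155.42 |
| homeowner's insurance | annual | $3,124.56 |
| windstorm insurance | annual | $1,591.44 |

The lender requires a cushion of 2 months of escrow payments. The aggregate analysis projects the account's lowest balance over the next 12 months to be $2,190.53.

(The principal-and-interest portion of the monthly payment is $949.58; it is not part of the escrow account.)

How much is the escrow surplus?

$501.07

Condo association dues = $3,109.92/yr
Municipal property tax = $1,155.42 × 2 = $2,310.84/yr
Homeowner's insurance = $3,124.56/yr
Windstorm insurance = $1,591.44/yr
Total annual escrow = $10,136.76
Per month = $10,136.76 / 12 = $844.73
Required cushion = 2 × $844.73 = $1,689.46
Excess over cushion: $2,190.53 − $1,689.46 = $501.07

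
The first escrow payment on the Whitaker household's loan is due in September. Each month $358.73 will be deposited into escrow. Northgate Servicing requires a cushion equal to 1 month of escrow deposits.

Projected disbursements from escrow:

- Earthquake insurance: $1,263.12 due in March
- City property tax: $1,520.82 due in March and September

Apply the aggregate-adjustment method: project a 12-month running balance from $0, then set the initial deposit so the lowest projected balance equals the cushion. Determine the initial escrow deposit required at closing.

$2,152.38

Cushion = 1 × $358.73 = $358.73
Trial balance (start $0, +$358.73 each month, − disbursements):
  Sep: +$358.73 − $1,520.82 → -$1,162.09
  Oct: +$358.73 → -$803.36
  Nov: +$358.73 → -$444.63
  Dec: +$358.73 → -$85.90
  Jan: +$358.73 → $272.83
  Feb: +$358.73 → $631.56
  Mar: +$358.73 − $2,783.94 → -$1,793.65
  Apr: +$358.73 → -$1,434.92
  May: +$358.73 → -$1,076.19
  Jun: +$358.73 → -$717.46
  Jul: +$358.73 → -$358.73
  Aug: +$358.73 → $0.00
Lowest trial balance = -$1,793.65 (Mar)
Initial deposit = cushion − low point = $358.73 − (-$1,793.65) = $2,152.38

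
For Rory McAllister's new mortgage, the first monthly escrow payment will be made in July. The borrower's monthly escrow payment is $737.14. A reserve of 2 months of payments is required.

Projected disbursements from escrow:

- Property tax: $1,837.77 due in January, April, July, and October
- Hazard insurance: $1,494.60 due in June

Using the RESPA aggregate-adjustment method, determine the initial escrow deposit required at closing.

Cushion = 2 × $737.14 = $1,474.28
Trial balance (start $0, +$737.14 each month, − disbursements):
  Jul: +$737.14 − $1,837.77 → -$1,100.63
  Aug: +$737.14 → -$363.49
  Sep: +$737.14 → $373.65
  Oct: +$737.14 − $1,837.77 → -$726.98
  Nov: +$737.14 → $10.16
  Dec: +$737.14 → $747.30
  Jan: +$737.14 − $1,837.77 → -$353.33
  Feb: +$737.14 → $383.81
  Mar: +$737.14 → $1,120.95
  Apr: +$737.14 − $1,837.77 → $20.32
  May: +$737.14 → $757.46
  Jun: +$737.14 − $1,494.60 → $0.00
Lowest trial balance = -$1,100.63 (Jul)
Initial deposit = cushion − low point = $1,474.28 − (-$1,100.63) = $2,574.91

$2,574.91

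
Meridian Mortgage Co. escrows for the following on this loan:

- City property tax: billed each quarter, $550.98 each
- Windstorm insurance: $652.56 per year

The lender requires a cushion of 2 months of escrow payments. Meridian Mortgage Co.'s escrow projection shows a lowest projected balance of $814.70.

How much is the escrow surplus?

$338.62

City property tax — $550.98 × 4 = $2,203.92 per year
Windstorm insurance — $652.56 per year
Total annual escrow = $2,203.92 + $652.56 = $2,856.48
Monthly = $2,856.48 / 12 = $238.04
Required reserve = 2 × $238.04 = $476.08
Excess over cushion: $814.70 − $476.08 = $338.62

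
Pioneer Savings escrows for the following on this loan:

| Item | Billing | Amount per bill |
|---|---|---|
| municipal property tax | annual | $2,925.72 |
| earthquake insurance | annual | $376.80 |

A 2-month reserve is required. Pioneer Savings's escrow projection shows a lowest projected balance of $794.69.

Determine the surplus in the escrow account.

$244.27

Municipal property tax — $2,925.72 per year
Earthquake insurance — $376.80 per year
Combined annual = $3,302.52
Monthly = $3,302.52 ÷ 12 = $275.21
Cushion = 2 × $275.21 = $550.42
Excess over cushion: $794.69 − $550.42 = $244.27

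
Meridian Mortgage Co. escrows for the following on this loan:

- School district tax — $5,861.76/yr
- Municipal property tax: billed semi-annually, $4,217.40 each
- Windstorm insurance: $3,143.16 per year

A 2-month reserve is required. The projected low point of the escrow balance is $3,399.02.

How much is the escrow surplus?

$492.40

School district tax = $5,861.76
Municipal property tax = $4,217.40 × 2 = $8,434.80
Windstorm insurance = $3,143.16
Annual escrow total = $5,861.76 + $8,434.80 + $3,143.16 = $17,439.72
Monthly = $17,439.72 / 12 = $1,453.31
Required reserve = 2 × $1,453.31 = $2,906.62
Excess over cushion: $3,399.02 − $2,906.62 = $492.40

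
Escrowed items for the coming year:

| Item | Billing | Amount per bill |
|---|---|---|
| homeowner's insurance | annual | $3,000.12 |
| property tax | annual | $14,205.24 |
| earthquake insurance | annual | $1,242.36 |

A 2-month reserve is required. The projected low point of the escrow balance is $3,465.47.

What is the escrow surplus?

Homeowner's insurance — $3,000.12/yr
Property tax — $14,205.24/yr
Earthquake insurance — $1,242.36/yr
Total per year = $18,447.72
Per month = $18,447.72 / 12 = $1,537.31
Required reserve = 2 × $1,537.31 = $3,074.62
Surplus = $3,465.47 − $3,074.62 = $390.85

$390.85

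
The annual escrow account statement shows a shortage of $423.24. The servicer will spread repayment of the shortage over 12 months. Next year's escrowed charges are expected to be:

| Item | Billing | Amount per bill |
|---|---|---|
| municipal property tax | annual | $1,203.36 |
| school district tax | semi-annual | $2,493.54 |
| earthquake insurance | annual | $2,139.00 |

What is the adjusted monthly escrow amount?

$729.39

Municipal property tax = $1,203.36 per year
School district tax = $2,493.54 × 2 = $4,987.08 per year
Earthquake insurance = $2,139.00 per year
Annual escrow total = $1,203.36 + $4,987.08 + $2,139.00 = $8,329.44
Monthly = $8,329.44 / 12 = $694.12
Shortage spread = $423.24 / 12 = $35.27/mo
Adjusted monthly = $694.12 + $35.27 = $729.39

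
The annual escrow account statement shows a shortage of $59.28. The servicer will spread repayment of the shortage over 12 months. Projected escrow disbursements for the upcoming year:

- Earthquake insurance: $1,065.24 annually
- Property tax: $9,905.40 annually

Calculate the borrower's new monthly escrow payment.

$919.16

Earthquake insurance: $1,065.24 per year
Property tax: $9,905.40 per year
Annual escrow total = $10,970.64
Base monthly escrow = $10,970.64 ÷ 12 = $914.22
Shortage spread = $59.28 ÷ 12 = $4.94/mo
New monthly escrow = $914.22 + $4.94 = $919.16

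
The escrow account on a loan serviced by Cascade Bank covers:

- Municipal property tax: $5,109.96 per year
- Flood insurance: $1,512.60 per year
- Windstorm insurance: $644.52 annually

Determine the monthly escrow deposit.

$605.59

Municipal property tax: $5,109.96
Flood insurance: $1,512.60
Windstorm insurance: $644.52
Total per year = $5,109.96 + $1,512.60 + $644.52 = $7,267.08
Base monthly escrow = $7,267.08 ÷ 12 = $605.59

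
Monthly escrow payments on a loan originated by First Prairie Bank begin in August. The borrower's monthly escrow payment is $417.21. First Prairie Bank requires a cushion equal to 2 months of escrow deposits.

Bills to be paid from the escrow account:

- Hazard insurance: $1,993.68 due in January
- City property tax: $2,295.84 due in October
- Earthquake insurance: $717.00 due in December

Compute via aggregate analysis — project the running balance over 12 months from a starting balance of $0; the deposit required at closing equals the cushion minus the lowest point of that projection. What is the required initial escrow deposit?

Cushion = 2 × $417.21 = $834.42
Trial balance (start $0, +$417.21 each month, − disbursements):
  Aug: +$417.21 → $417.21
  Sep: +$417.21 → $834.42
  Oct: +$417.21 − $2,295.84 → -$1,044.21
  Nov: +$417.21 → -$627.00
  Dec: +$417.21 − $717.00 → -$926.79
  Jan: +$417.21 − $1,993.68 → -$2,503.26
  Feb: +$417.21 → -$2,086.05
  Mar: +$417.21 → -$1,668.84
  Apr: +$417.21 → -$1,251.63
  May: +$417.21 → -$834.42
  Jun: +$417.21 → -$417.21
  Jul: +$417.21 → $0.00
Lowest trial balance = -$2,503.26 (Jan)
Initial deposit = cushion − low point = $834.42 − (-$2,503.26) = $3,337.68

$3,337.68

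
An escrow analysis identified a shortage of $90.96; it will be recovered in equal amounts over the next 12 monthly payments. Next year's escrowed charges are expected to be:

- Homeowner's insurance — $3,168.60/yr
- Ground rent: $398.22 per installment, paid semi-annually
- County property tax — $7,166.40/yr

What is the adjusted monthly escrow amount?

$935.20

Homeowner's insurance: $3,168.60 per year
Ground rent: $398.22 × 2 = $796.44 per year
County property tax: $7,166.40 per year
Total per year = $11,131.44
Monthly escrow = $11,131.44 / 12 = $927.62
Monthly shortage recovery: $90.96 ÷ 12 = $7.58
Adjusted monthly = $927.62 + $7.58 = $935.20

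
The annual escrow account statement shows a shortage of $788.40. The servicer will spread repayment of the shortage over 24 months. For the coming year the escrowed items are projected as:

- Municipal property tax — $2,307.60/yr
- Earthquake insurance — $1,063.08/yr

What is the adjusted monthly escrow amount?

$313.74

Municipal property tax — $2,307.60/yr
Earthquake insurance — $1,063.08/yr
Total per year = $2,307.60 + $1,063.08 = $3,370.68
Per month = $3,370.68 / 12 = $280.89
Monthly shortage recovery: $788.40 / 24 = $32.85
New monthly escrow = $280.89 + $32.85 = $313.74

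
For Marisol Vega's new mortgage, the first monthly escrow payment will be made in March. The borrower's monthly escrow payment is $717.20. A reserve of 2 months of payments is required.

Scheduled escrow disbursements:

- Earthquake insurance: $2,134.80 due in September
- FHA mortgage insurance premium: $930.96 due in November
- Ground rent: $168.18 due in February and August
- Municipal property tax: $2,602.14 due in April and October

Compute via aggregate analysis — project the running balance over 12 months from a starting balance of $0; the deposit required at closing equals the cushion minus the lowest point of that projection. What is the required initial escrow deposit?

Cushion = 2 × $717.20 = $1,434.40
Trial balance (start $0, +$717.20 each month, − disbursements):
  Mar: +$717.20 → $717.20
  Apr: +$717.20 − $2,602.14 → -$1,167.74
  May: +$717.20 → -$450.54
  Jun: +$717.20 → $266.66
  Jul: +$717.20 → $983.86
  Aug: +$717.20 − $168.18 → $1,532.88
  Sep: +$717.20 − $2,134.80 → $115.28
  Oct: +$717.20 − $2,602.14 → -$1,769.66
  Nov: +$717.20 − $930.96 → -$1,983.42
  Dec: +$717.20 → -$1,266.22
  Jan: +$717.20 → -$549.02
  Feb: +$717.20 − $168.18 → $0.00
Lowest trial balance = -$1,983.42 (Nov)
Initial deposit = cushion − low point = $1,434.40 − (-$1,983.42) = $3,417.82

$3,417.82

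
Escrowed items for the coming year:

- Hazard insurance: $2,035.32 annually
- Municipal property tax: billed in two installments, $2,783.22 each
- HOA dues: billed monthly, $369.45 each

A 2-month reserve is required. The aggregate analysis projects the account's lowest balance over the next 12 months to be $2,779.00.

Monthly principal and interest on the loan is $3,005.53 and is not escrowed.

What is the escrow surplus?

$773.14

Hazard insurance: $2,035.32 per year
Municipal property tax: $2,783.22 × 2 = $5,566.44 per year
HOA dues: $369.45 × 12 = $4,433.40 per year
Combined annual = $12,035.16
Base monthly escrow = $12,035.16 ÷ 12 = $1,002.93
Required reserve = 2 × $1,002.93 = $2,005.86
Excess over cushion: $2,779.00 − $2,005.86 = $773.14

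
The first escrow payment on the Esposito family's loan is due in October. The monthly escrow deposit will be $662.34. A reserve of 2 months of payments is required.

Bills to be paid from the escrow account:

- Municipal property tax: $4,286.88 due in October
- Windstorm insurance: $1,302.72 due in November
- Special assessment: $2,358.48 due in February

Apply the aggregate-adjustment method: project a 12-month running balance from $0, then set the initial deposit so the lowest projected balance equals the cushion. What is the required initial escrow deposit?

$5,961.06

Cushion = 2 × $662.34 = $1,324.68
Trial balance (start $0, +$662.34 each month, − disbursements):
  Oct: +$662.34 − $4,286.88 → -$3,624.54
  Nov: +$662.34 − $1,302.72 → -$4,264.92
  Dec: +$662.34 → -$3,602.58
  Jan: +$662.34 → -$2,940.24
  Feb: +$662.34 − $2,358.48 → -$4,636.38
  Mar: +$662.34 → -$3,974.04
  Apr: +$662.34 → -$3,311.70
  May: +$662.34 → -$2,649.36
  Jun: +$662.34 → -$1,987.02
  Jul: +$662.34 → -$1,324.68
  Aug: +$662.34 → -$662.34
  Sep: +$662.34 → $0.00
Lowest trial balance = -$4,636.38 (Feb)
Initial deposit = cushion − low point = $1,324.68 − (-$4,636.38) = $5,961.06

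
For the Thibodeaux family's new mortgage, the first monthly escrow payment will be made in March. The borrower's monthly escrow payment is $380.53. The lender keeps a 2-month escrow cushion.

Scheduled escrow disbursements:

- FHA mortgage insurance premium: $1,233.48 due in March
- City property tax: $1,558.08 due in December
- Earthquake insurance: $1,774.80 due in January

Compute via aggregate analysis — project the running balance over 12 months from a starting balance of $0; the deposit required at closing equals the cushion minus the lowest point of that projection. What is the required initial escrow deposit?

$1,614.01

Cushion = 2 × $380.53 = $761.06
Trial balance (start $0, +$380.53 each month, − disbursements):
  Mar: +$380.53 − $1,233.48 → -$852.95
  Apr: +$380.53 → -$472.42
  May: +$380.53 → -$91.89
  Jun: +$380.53 → $288.64
  Jul: +$380.53 → $669.17
  Aug: +$380.53 → $1,049.70
  Sep: +$380.53 → $1,430.23
  Oct: +$380.53 → $1,810.76
  Nov: +$380.53 → $2,191.29
  Dec: +$380.53 − $1,558.08 → $1,013.74
  Jan: +$380.53 − $1,774.80 → -$380.53
  Feb: +$380.53 → $0.00
Lowest trial balance = -$852.95 (Mar)
Initial deposit = cushion − low point = $761.06 − (-$852.95) = $1,614.01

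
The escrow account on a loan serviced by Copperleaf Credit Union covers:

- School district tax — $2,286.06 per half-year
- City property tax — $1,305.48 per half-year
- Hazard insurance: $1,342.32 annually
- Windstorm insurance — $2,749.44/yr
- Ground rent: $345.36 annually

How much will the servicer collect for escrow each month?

$968.35

School district tax: $2,286.06 × 2 = $4,572.12
City property tax: $1,305.48 × 2 = $2,610.96
Hazard insurance: $1,342.32
Windstorm insurance: $2,749.44
Ground rent: $345.36
Annual escrow total = $11,620.20
Base monthly escrow = $11,620.20 ÷ 12 = $968.35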